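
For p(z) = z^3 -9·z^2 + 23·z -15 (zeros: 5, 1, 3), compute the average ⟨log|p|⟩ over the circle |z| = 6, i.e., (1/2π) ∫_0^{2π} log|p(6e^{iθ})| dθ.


Zeros: 1, 3, 5; r = 6.
Inside |z| < r: 1, 3, 5. Outside (|z| ≥ r): ∅.
p(0) = -15, so log|p(0)| = log(15) = 2.7081.
Apply Jensen: I(r) = log|p(0)| + Σ_k log(r/|z_k|), summed over zeros inside |z| < r.
  log(r/|z_k|) for z_k = 5: log(6/5) = 0.1823
  log(r/|z_k|) for z_k = 1: log(6/1) = 1.7918
  log(r/|z_k|) for z_k = 3: log(6/3) = 0.6931
Sum over inside zeros: 2.6672.
I(r) = log|p(0)| + (inside sum) = 2.7081 + 2.6672 = 5.3753.
Closed form (all zeros inside, monic): I(r) = n·log(r) = 3·log(6) = 5.3753. ✓

I(r) ≈ 5.3753.


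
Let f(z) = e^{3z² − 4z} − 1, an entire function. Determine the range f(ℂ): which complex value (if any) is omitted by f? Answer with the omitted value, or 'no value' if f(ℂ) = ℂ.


Little Picard bounds the complement of f(ℂ) to at most one point.
The exponent g(z) = 3z² − 4z is a nonconstant polynomial, hence surjective onto ℂ. So e^{g(z)} takes every value in {e^w : w ∈ ℂ} = ℂ ∖ {0}. Adding -1 shifts the range to ℂ ∖ {-1}. f omits exactly -1.

Omitted value: -1.


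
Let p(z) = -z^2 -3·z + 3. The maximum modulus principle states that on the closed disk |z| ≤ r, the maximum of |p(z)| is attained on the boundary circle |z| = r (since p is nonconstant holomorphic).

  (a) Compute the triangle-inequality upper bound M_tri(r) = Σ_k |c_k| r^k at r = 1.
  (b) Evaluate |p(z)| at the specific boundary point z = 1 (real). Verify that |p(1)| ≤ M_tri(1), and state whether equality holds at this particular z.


Coefficients: c_0 = 3, c_1 = -3, c_2 = -1. Radius r = 1.
Part (a). Triangle bound: M_tri(r) = Σ_k |c_k| r^k
  = |3|·1^0 + |-3|·1^1 + |-1|·1^2
  = 3 + 3 + 1 = 7.
This bounds M(r) := max_{|z|=r} |p(z)| from above; equality holds iff all terms c_k z^k can be made to align in phase at a single z on |z|=r.
Part (b). At z = 1 (real, on the circle |z| = r):
  p(1) = (3)·1^0 + (-3)·1^1 + (-1)·1^2 = -1.
  |p(1)| = 1.
Check: |p(1)| = 1 ≤ 7 = M_tri(1). ✓ Equality does not hold at z = 1 (the coefficients have mixed signs, so the terms do not all align in phase there).

M_tri(1) = 7; |p(1)| = 1; equality at z=1: no.


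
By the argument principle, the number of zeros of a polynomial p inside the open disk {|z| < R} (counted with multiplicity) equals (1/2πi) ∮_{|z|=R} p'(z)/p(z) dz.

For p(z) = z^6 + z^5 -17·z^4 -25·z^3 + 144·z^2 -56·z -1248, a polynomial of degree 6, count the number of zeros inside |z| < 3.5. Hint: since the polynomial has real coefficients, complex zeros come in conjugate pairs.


The zeros of p are: 4, (2 + 2i), (2 - 2i), (-3 + 2i), (-3 - 2i), -3.
Their magnitudes are: 4, 2.828, 2.828, 3.606, 3.606, 3.
Zeros with |z| < R = 3.5: (2 + 2i), (2 - 2i), -3.
Count = 3.
By the argument principle, (1/2πi) ∮_{|z|=R} p'(z)/p(z) dz equals exactly this count.

Number of zeros inside |z| < 3.5: 3.


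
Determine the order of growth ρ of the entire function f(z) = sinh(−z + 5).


sinh(w) is a linear combination of e^{iw} and e^{−iw} (or e^w, e^{−w} in the hyperbolic case), so |sinh(w)| ≤ e^{|w|}. With w = −z + 5, |w| ≤ 1|z| + 5 = 1r + 5 on |z| = r, giving M(r) ≤ e^{1r + 5}, so ρ ≤ 1. On a suitable ray (z = it for sin/cos; z = t for sinh/cosh, t real → ∞), |sinh(−z + 5)| grows like e^{1|t|}/2, so ρ ≥ 1. Hence ρ = 1.
Therefore ρ = 1.

Order ρ = 1.


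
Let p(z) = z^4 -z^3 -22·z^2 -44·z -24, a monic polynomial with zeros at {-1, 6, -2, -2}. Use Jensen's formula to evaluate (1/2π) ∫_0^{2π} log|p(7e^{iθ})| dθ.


Zeros: -2, -2, -1, 6; r = 7.
Inside |z| < r: -2, -2, -1, 6. Outside (|z| ≥ r): ∅.
p(0) = -24, so log|p(0)| = log(24) = 3.1781.
Apply Jensen: I(r) = log|p(0)| + Σ_k log(r/|z_k|), summed over zeros inside |z| < r.
  log(r/|z_k|) for z_k = -1: log(7/1) = 1.9459
  log(r/|z_k|) for z_k = 6: log(7/6) = 0.1542
  log(r/|z_k|) for z_k = -2: log(7/2) = 1.2528
  log(r/|z_k|) for z_k = -2: log(7/2) = 1.2528
Sum over inside zeros: 4.6056.
I(r) = log|p(0)| + (inside sum) = 3.1781 + 4.6056 = 7.7836.
Closed form (all zeros inside, monic): I(r) = n·log(r) = 4·log(7) = 7.7836. ✓

I(r) ≈ 7.7836.


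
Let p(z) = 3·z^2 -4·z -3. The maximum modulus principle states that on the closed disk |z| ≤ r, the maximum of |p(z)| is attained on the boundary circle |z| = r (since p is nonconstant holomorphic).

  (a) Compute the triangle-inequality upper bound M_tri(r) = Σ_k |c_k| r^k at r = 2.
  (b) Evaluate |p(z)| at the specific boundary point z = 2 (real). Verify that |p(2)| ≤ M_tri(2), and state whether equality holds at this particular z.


Coefficients: c_0 = -3, c_1 = -4, c_2 = 3. Radius r = 2.
Part (a). Triangle bound: M_tri(r) = Σ_k |c_k| r^k
  = |-3|·2^0 + |-4|·2^1 + |3|·2^2
  = 3 + 8 + 12 = 23.
This bounds M(r) := max_{|z|=r} |p(z)| from above; equality holds iff all terms c_k z^k can be made to align in phase at a single z on |z|=r.
Part (b). At z = 2 (real, on the circle |z| = r):
  p(2) = (-3)·2^0 + (-4)·2^1 + (3)·2^2 = 1.
  |p(2)| = 1.
Check: |p(2)| = 1 ≤ 23 = M_tri(2). ✓ Equality does not hold at z = 2 (the coefficients have mixed signs, so the terms do not all align in phase there).

M_tri(2) = 23; |p(2)| = 1; equality at z=2: no.


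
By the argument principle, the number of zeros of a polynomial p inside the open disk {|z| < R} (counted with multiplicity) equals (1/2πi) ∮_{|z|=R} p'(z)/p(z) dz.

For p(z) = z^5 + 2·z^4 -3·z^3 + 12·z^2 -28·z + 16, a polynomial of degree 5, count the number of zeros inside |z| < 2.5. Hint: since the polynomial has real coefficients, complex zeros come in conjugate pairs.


The zeros of p are: 1, (0 + 2i), (0 - 2i), 1, -4.
Their magnitudes are: 1, 2, 2, 1, 4.
Zeros with |z| < R = 2.5: 1, (0 + 2i), (0 - 2i), 1.
Count = 4.
By the argument principle, (1/2πi) ∮_{|z|=R} p'(z)/p(z) dz equals exactly this count.

Number of zeros inside |z| < 2.5: 4.


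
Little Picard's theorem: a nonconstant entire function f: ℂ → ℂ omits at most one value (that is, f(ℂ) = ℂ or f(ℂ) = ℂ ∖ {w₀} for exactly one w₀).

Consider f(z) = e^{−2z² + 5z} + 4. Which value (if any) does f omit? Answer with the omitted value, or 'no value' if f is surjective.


Little Picard bounds the complement of f(ℂ) to at most one point.
The exponent g(z) = −2z² + 5z is a nonconstant polynomial, hence surjective onto ℂ. So e^{g(z)} takes every value in {e^w : w ∈ ℂ} = ℂ ∖ {0}. Adding 4 shifts the range to ℂ ∖ {4}. f omits exactly 4.

Omitted value: 4.


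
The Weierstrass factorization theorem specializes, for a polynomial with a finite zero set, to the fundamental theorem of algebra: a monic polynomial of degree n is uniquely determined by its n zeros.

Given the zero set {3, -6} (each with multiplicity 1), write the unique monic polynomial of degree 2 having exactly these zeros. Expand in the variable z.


The polynomial is p(z) = ∏_{α ∈ S} (z − α), where S = {3, -6}.
Expanding the product yields: p(z) = z^2 + 3·z -18.
The resulting polynomial has degree 2 and real coefficients as required.

p(z) = z^2 + 3·z -18.


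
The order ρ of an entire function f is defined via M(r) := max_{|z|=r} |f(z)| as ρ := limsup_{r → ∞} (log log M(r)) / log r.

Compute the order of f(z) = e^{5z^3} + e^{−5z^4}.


Each summand is entire of order 3 and 4 respectively (as in the single-exponential case). The order of a sum is at most the max of the orders, so ρ ≤ 4. For the lower bound: on |z|=r choose arg z so that -5z^4 is real positive; then |e^{-5z^4}| = e^{5r^4} while |e^{5z^3}| ≤ e^{5r^3} = o(e^{5r^4}). So |f| ≥ e^{5r^4}(1 − o(1)) and ρ ≥ 4. Hence ρ = max(3, 4) = 4.
Therefore ρ = 4.

Order ρ = 4.


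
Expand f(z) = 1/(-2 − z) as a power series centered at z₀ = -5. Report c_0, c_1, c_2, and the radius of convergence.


Let w = z − z₀, so z = z₀ + w.
Then -2 − z = -2 − (z₀ + w) = (-2 − z₀) − w = 3 − w.
f(z) = 1/(3 − w) = (1/(3)) · 1/(1 − w/(3)) = Σ_{n≥0} w^n / (3)^(n+1).
So c_n = 1/(3)^(n+1):
  c_0 = 1/(3)^1 = 1/3.
  c_1 = 1/(3)^2 = 1/9.
  c_2 = 1/(3)^3 = 1/27.
The series is valid for |w/d| < 1, i.e. |z − z₀| < |d|.
Radius of convergence: R = |-2 − z₀| = |3| = 3 (distance from z₀ to the singularity z = -2).

c_0 = 1/3, c_1 = 1/9, c_2 = 1/27; R = 3.


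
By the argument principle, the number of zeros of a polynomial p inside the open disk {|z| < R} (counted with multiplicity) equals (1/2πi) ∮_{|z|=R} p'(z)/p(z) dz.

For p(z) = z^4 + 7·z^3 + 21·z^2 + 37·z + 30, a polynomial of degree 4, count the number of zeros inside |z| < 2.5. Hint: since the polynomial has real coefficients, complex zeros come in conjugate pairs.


The zeros of p are: (-1 + 2i), (-1 - 2i), -2, -3.
Their magnitudes are: 2.236, 2.236, 2, 3.
Zeros with |z| < R = 2.5: (-1 + 2i), (-1 - 2i), -2.
Count = 3.
By the argument principle, (1/2πi) ∮_{|z|=R} p'(z)/p(z) dz equals exactly this count.

Number of zeros inside |z| < 2.5: 3.


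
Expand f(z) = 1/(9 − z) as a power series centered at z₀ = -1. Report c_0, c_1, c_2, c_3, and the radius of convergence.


Let w = z − z₀, so z = z₀ + w.
Then 9 − z = 9 − (z₀ + w) = (9 − z₀) − w = 10 − w.
f(z) = 1/(10 − w) = (1/(10)) · 1/(1 − w/(10)) = Σ_{n≥0} w^n / (10)^(n+1).
So c_n = 1/(10)^(n+1):
  c_0 = 1/(10)^1 = 1/10.
  c_1 = 1/(10)^2 = 1/100.
  c_2 = 1/(10)^3 = 1/1000.
  c_3 = 1/(10)^4 = 1/10000.
The series is valid for |w/d| < 1, i.e. |z − z₀| < |d|.
Radius of convergence: R = |9 − z₀| = |10| = 10 (distance from z₀ to the singularity z = 9).

c_0 = 1/10, c_1 = 1/100, c_2 = 1/1000, c_3 = 1/10000; R = 10.


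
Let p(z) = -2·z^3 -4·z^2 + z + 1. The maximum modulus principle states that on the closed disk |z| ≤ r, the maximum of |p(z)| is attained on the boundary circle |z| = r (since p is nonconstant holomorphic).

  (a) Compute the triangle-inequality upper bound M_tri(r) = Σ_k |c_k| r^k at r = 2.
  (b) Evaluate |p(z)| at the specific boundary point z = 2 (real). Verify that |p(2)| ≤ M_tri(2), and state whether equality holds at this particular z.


Coefficients: c_0 = 1, c_1 = 1, c_2 = -4, c_3 = -2. Radius r = 2.
Part (a). Triangle bound: M_tri(r) = Σ_k |c_k| r^k
  = |1|·2^0 + |1|·2^1 + |-4|·2^2 + |-2|·2^3
  = 1 + 2 + 16 + 16 = 35.
This bounds M(r) := max_{|z|=r} |p(z)| from above; equality holds iff all terms c_k z^k can be made to align in phase at a single z on |z|=r.
Part (b). At z = 2 (real, on the circle |z| = r):
  p(2) = (1)·2^0 + (1)·2^1 + (-4)·2^2 + (-2)·2^3 = -29.
  |p(2)| = 29.
Check: |p(2)| = 29 ≤ 35 = M_tri(2). ✓ Equality does not hold at z = 2 (the coefficients have mixed signs, so the terms do not all align in phase there).

M_tri(2) = 35; |p(2)| = 29; equality at z=2: no.


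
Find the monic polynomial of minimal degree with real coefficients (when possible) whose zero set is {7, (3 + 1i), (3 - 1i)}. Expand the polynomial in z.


The polynomial is p(z) = ∏_{α ∈ S} (z − α), where S = {7, (3 + 1i), (3 - 1i)}.
Expanding the product yields: p(z) = z^3 -13·z^2 + 52·z -70.
Note conjugate pairs combine to real quadratics: (z − (3+1i))(z − (3−1i)) = z² − 6z + 10.
The resulting polynomial has degree 3 and real coefficients as required.

p(z) = z^3 -13·z^2 + 52·z -70.


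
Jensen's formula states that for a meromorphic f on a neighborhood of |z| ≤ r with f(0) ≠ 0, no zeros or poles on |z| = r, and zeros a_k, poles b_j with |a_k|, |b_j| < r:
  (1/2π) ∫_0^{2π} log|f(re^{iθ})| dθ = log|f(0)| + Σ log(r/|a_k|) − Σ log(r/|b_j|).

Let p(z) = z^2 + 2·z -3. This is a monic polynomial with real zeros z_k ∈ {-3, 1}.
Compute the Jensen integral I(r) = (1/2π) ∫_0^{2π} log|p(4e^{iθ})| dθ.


Zeros: -3, 1; r = 4.
Inside |z| < r: -3, 1. Outside (|z| ≥ r): ∅.
p(0) = -3, so log|p(0)| = log(3) = 1.0986.
Apply Jensen: I(r) = log|p(0)| + Σ_k log(r/|z_k|), summed over zeros inside |z| < r.
  log(r/|z_k|) for z_k = -3: log(4/3) = 0.2877
  log(r/|z_k|) for z_k = 1: log(4/1) = 1.3863
Sum over inside zeros: 1.6740.
I(r) = log|p(0)| + (inside sum) = 1.0986 + 1.6740 = 2.7726.
Closed form (all zeros inside, monic): I(r) = n·log(r) = 2·log(4) = 2.7726. ✓

I(r) ≈ 2.7726.


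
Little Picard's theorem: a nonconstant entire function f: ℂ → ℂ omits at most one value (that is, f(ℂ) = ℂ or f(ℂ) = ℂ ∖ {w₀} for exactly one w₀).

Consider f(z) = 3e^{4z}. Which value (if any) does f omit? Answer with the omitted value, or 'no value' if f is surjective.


Little Picard bounds the complement of f(ℂ) to at most one point.
e^{4z} is never zero on ℂ, so 3·e^{4z} takes every value in ℂ ∖ {0}. Adding 0 shifts the range to ℂ ∖ {0}. Thus f omits exactly the value 0.

Omitted value: 0.


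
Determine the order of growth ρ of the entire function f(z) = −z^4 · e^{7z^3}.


M(r) = max_{|z|=r} |-1|·|z|^4·|e^{7z^3}| = 1·r^4 · e^{7r^3} (the factors attain their maxima compatibly on |z|=r). Then log M(r) = log 1 + 4·log r + 7r^3, dominated by the last term, so log log M(r) ~ 3·log r. The polynomial factor -1z^4 contributes only a log r term and does not affect the order. ρ = 3.
Therefore ρ = 3.

Order ρ = 3.


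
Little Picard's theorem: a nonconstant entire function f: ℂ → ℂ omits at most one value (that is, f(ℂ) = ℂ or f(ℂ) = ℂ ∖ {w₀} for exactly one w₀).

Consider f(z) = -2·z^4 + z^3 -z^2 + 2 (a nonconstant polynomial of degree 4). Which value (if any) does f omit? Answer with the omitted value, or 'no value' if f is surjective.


Little Picard bounds the complement of f(ℂ) to at most one point.
For every w ∈ ℂ, the equation p(z) − w = 0 is a nonconstant polynomial in z and hence has at least one root by the fundamental theorem of algebra. So p is surjective onto ℂ, omitting no value.

Omitted value: no value.


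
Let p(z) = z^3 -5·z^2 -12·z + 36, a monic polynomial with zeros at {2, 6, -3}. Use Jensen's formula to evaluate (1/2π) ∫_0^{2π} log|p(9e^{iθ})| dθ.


Zeros: -3, 2, 6; r = 9.
Inside |z| < r: -3, 2, 6. Outside (|z| ≥ r): ∅.
p(0) = 36, so log|p(0)| = log(36) = 3.5835.
Apply Jensen: I(r) = log|p(0)| + Σ_k log(r/|z_k|), summed over zeros inside |z| < r.
  log(r/|z_k|) for z_k = 2: log(9/2) = 1.5041
  log(r/|z_k|) for z_k = 6: log(9/6) = 0.4055
  log(r/|z_k|) for z_k = -3: log(9/3) = 1.0986
Sum over inside zeros: 3.0082.
I(r) = log|p(0)| + (inside sum) = 3.5835 + 3.0082 = 6.5917.
Closed form (all zeros inside, monic): I(r) = n·log(r) = 3·log(9) = 6.5917. ✓

I(r) ≈ 6.5917.


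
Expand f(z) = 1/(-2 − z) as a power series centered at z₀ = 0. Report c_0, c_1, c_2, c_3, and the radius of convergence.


Let w = z − z₀, so z = z₀ + w.
Then -2 − z = -2 − (z₀ + w) = (-2 − z₀) − w = -2 − w.
f(z) = 1/(-2 − w) = (1/(-2)) · 1/(1 − w/(-2)) = Σ_{n≥0} w^n / (-2)^(n+1).
So c_n = 1/(-2)^(n+1):
  c_0 = 1/(-2)^1 = -1/2.
  c_1 = 1/(-2)^2 = 1/4.
  c_2 = 1/(-2)^3 = -1/8.
  c_3 = 1/(-2)^4 = 1/16.
The series is valid for |w/d| < 1, i.e. |z − z₀| < |d|.
Radius of convergence: R = |-2 − z₀| = |-2| = 2 (distance from z₀ to the singularity z = -2).

c_0 = -1/2, c_1 = 1/4, c_2 = -1/8, c_3 = 1/16; R = 2.


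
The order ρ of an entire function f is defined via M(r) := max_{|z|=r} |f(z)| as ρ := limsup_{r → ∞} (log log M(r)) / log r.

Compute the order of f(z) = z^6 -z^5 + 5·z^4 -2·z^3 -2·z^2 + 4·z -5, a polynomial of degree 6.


|f(z)| ≤ Σ|c_k|·r^k = O(r^6) as r → ∞. Polynomial growth is O(e^{r^ε}) for every ε > 0 (since r^6/e^{r^ε} → 0), so ρ ≤ ε for all ε > 0, i.e. ρ = 0. Every nonconstant polynomial has order 0.
Therefore ρ = 0.

Order ρ = 0.


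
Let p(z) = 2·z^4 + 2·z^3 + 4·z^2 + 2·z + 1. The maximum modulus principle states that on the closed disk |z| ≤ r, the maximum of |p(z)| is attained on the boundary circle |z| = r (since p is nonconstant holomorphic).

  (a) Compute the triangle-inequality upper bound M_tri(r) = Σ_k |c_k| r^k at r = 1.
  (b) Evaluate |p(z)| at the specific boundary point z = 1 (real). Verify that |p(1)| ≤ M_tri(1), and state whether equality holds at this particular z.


Coefficients: c_0 = 1, c_1 = 2, c_2 = 4, c_3 = 2, c_4 = 2. Radius r = 1.
Part (a). Triangle bound: M_tri(r) = Σ_k |c_k| r^k
  = |1|·1^0 + |2|·1^1 + |4|·1^2 + |2|·1^3 + |2|·1^4
  = 1 + 2 + 4 + 2 + 2 = 11.
This bounds M(r) := max_{|z|=r} |p(z)| from above; equality holds iff all terms c_k z^k can be made to align in phase at a single z on |z|=r.
Part (b). At z = 1 (real, on the circle |z| = r):
  p(1) = (1)·1^0 + (2)·1^1 + (4)·1^2 + (2)·1^3 + (2)·1^4 = 11.
  |p(1)| = 11.
Since all nonzero coefficients share the same sign, |p(1)| = 11 = M_tri(1); the triangle bound is attained at z = 1, so in fact M(r) = 11.

M_tri(1) = 11; |p(1)| = 11; equality at z=1: yes.


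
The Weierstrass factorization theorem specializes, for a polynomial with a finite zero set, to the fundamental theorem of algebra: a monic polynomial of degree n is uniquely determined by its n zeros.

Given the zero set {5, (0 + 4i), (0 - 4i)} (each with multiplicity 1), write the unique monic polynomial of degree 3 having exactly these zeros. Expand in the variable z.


The polynomial is p(z) = ∏_{α ∈ S} (z − α), where S = {5, (0 + 4i), (0 - 4i)}.
Expanding the product yields: p(z) = z^3 -5·z^2 + 16·z -80.
Note conjugate pairs combine to real quadratics: (z − (0+4i))(z − (0−4i)) = z² + 16.
The resulting polynomial has degree 3 and real coefficients as required.

p(z) = z^3 -5·z^2 + 16·z -80.


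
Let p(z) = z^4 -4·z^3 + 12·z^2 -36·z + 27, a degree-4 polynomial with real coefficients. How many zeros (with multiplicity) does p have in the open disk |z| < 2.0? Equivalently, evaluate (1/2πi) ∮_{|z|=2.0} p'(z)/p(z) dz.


The zeros of p are: (0 + 3i), (0 - 3i), 3, 1.
Their magnitudes are: 3, 3, 3, 1.
Zeros with |z| < R = 2.0: 1.
Count = 1.
By the argument principle, (1/2πi) ∮_{|z|=R} p'(z)/p(z) dz equals exactly this count.

Number of zeros inside |z| < 2.0: 1.


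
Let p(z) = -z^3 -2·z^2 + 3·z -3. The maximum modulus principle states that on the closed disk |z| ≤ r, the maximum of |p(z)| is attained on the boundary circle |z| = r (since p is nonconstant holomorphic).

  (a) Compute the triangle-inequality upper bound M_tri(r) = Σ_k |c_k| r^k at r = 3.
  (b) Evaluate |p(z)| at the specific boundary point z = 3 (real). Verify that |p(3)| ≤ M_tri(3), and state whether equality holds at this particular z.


Coefficients: c_0 = -3, c_1 = 3, c_2 = -2, c_3 = -1. Radius r = 3.
Part (a). Triangle bound: M_tri(r) = Σ_k |c_k| r^k
  = |-3|·3^0 + |3|·3^1 + |-2|·3^2 + |-1|·3^3
  = 3 + 9 + 18 + 27 = 57.
This bounds M(r) := max_{|z|=r} |p(z)| from above; equality holds iff all terms c_k z^k can be made to align in phase at a single z on |z|=r.
Part (b). At z = 3 (real, on the circle |z| = r):
  p(3) = (-3)·3^0 + (3)·3^1 + (-2)·3^2 + (-1)·3^3 = -39.
  |p(3)| = 39.
Check: |p(3)| = 39 ≤ 57 = M_tri(3). ✓ Equality does not hold at z = 3 (the coefficients have mixed signs, so the terms do not all align in phase there).

M_tri(3) = 57; |p(3)| = 39; equality at z=3: no.


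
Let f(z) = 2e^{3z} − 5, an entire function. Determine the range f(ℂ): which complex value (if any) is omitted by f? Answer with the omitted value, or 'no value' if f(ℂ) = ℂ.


Little Picard bounds the complement of f(ℂ) to at most one point.
e^{3z} is never zero on ℂ, so 2·e^{3z} takes every value in ℂ ∖ {0}. Adding -5 shifts the range to ℂ ∖ {-5}. Thus f omits exactly the value -5.

Omitted value: -5.


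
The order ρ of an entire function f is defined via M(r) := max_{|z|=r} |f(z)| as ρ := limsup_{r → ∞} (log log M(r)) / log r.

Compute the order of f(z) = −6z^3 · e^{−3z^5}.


M(r) = max_{|z|=r} |-6|·|z|^3·|e^{−3z^5}| = 6·r^3 · e^{3r^5} (the factors attain their maxima compatibly on |z|=r). Then log M(r) = log 6 + 3·log r + 3r^5, dominated by the last term, so log log M(r) ~ 5·log r. The polynomial factor -6z^3 contributes only a log r term and does not affect the order. ρ = 5.
Therefore ρ = 5.

Order ρ = 5.


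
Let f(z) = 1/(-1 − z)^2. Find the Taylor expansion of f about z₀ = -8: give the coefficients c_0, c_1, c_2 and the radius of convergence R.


Let w = z − z₀, so z = z₀ + w.
Then -1 − z = -1 − (z₀ + w) = (-1 − z₀) − w = 7 − w.
f(z) = 1/(7 − w)^2 = (1/(7)^2) · (1 − w/(7))^{−2}.
By the binomial series (1−u)^{−2} = Σ_{n≥0} C(n+1, 1) u^n for |u|<1, with u = w/(7):
  c_n = C(n+1, 1) / (7)^(n+2).
  c_0 = 1/(7)^2 = 1/49.
  c_1 = 2/(7)^3 = 2/343.
  c_2 = 3/(7)^4 = 3/2401.
The series is valid for |w/d| < 1, i.e. |z − z₀| < |d|.
Radius of convergence: R = |-1 − z₀| = |7| = 7 (distance from z₀ to the singularity z = -1).

c_0 = 1/49, c_1 = 2/343, c_2 = 3/2401; R = 7.


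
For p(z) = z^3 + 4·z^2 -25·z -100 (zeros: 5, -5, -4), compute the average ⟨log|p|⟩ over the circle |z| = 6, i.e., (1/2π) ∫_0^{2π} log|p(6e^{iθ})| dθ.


Zeros: -5, -4, 5; r = 6.
Inside |z| < r: -5, -4, 5. Outside (|z| ≥ r): ∅.
p(0) = -100, so log|p(0)| = log(100) = 4.6052.
Apply Jensen: I(r) = log|p(0)| + Σ_k log(r/|z_k|), summed over zeros inside |z| < r.
  log(r/|z_k|) for z_k = 5: log(6/5) = 0.1823
  log(r/|z_k|) for z_k = -5: log(6/5) = 0.1823
  log(r/|z_k|) for z_k = -4: log(6/4) = 0.4055
Sum over inside zeros: 0.7701.
I(r) = log|p(0)| + (inside sum) = 4.6052 + 0.7701 = 5.3753.
Closed form (all zeros inside, monic): I(r) = n·log(r) = 3·log(6) = 5.3753. ✓

I(r) ≈ 5.3753.


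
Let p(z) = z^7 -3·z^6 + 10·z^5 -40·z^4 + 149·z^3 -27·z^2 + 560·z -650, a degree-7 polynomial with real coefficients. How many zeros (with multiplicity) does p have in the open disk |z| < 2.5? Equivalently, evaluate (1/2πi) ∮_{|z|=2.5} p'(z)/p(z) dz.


The zeros of p are: (-1 + 2i), (-1 - 2i), (3 + 2i), (3 - 2i), (-1 + 3i), (-1 - 3i), 1.
Their magnitudes are: 2.236, 2.236, 3.606, 3.606, 3.162, 3.162, 1.
Zeros with |z| < R = 2.5: (-1 + 2i), (-1 - 2i), 1.
Count = 3.
By the argument principle, (1/2πi) ∮_{|z|=R} p'(z)/p(z) dz equals exactly this count.

Number of zeros inside |z| < 2.5: 3.


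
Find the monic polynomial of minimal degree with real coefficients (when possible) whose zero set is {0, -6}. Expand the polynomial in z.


The polynomial is p(z) = ∏_{α ∈ S} (z − α), where S = {0, -6}.
Expanding the product yields: p(z) = z^2 + 6·z.
The resulting polynomial has degree 2 and real coefficients as required.

p(z) = z^2 + 6·z.


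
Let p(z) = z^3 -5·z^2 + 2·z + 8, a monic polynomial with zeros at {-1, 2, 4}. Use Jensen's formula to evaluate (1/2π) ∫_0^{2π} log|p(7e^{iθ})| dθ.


Zeros: -1, 2, 4; r = 7.
Inside |z| < r: -1, 2, 4. Outside (|z| ≥ r): ∅.
p(0) = 8, so log|p(0)| = log(8) = 2.0794.
Apply Jensen: I(r) = log|p(0)| + Σ_k log(r/|z_k|), summed over zeros inside |z| < r.
  log(r/|z_k|) for z_k = -1: log(7/1) = 1.9459
  log(r/|z_k|) for z_k = 2: log(7/2) = 1.2528
  log(r/|z_k|) for z_k = 4: log(7/4) = 0.5596
Sum over inside zeros: 3.7583.
I(r) = log|p(0)| + (inside sum) = 2.0794 + 3.7583 = 5.8377.
Closed form (all zeros inside, monic): I(r) = n·log(r) = 3·log(7) = 5.8377. ✓

I(r) ≈ 5.8377.


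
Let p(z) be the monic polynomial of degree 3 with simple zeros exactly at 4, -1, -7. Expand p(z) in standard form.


The polynomial is p(z) = ∏_{α ∈ S} (z − α), where S = {4, -1, -7}.
Expanding the product yields: p(z) = z^3 + 4·z^2 -25·z -28.
The resulting polynomial has degree 3 and real coefficients as required.

p(z) = z^3 + 4·z^2 -25·z -28.


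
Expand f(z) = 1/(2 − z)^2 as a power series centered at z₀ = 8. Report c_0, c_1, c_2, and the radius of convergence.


Let w = z − z₀, so z = z₀ + w.
Then 2 − z = 2 − (z₀ + w) = (2 − z₀) − w = -6 − w.
f(z) = 1/(-6 − w)^2 = (1/(-6)^2) · (1 − w/(-6))^{−2}.
By the binomial series (1−u)^{−2} = Σ_{n≥0} C(n+1, 1) u^n for |u|<1, with u = w/(-6):
  c_n = C(n+1, 1) / (-6)^(n+2).
  c_0 = 1/(-6)^2 = 1/36.
  c_1 = 2/(-6)^3 = -1/108.
  c_2 = 3/(-6)^4 = 1/432.
The series is valid for |w/d| < 1, i.e. |z − z₀| < |d|.
Radius of convergence: R = |2 − z₀| = |-6| = 6 (distance from z₀ to the singularity z = 2).

c_0 = 1/36, c_1 = -1/108, c_2 = 1/432; R = 6.


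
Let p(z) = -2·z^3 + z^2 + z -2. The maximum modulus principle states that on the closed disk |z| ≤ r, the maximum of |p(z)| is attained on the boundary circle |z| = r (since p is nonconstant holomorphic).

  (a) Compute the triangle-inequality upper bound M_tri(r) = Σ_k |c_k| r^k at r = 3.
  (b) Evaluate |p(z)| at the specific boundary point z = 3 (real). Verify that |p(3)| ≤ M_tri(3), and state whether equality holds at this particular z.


Coefficients: c_0 = -2, c_1 = 1, c_2 = 1, c_3 = -2. Radius r = 3.
Part (a). Triangle bound: M_tri(r) = Σ_k |c_k| r^k
  = |-2|·3^0 + |1|·3^1 + |1|·3^2 + |-2|·3^3
  = 2 + 3 + 9 + 54 = 68.
This bounds M(r) := max_{|z|=r} |p(z)| from above; equality holds iff all terms c_k z^k can be made to align in phase at a single z on |z|=r.
Part (b). At z = 3 (real, on the circle |z| = r):
  p(3) = (-2)·3^0 + (1)·3^1 + (1)·3^2 + (-2)·3^3 = -44.
  |p(3)| = 44.
Check: |p(3)| = 44 ≤ 68 = M_tri(3). ✓ Equality does not hold at z = 3 (the coefficients have mixed signs, so the terms do not all align in phase there).

M_tri(3) = 68; |p(3)| = 44; equality at z=3: no.


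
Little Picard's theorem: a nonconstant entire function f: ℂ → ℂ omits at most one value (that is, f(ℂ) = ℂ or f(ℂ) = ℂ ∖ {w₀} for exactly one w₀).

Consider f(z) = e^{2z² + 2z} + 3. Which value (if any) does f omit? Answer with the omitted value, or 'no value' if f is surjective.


Little Picard bounds the complement of f(ℂ) to at most one point.
The exponent g(z) = 2z² + 2z is a nonconstant polynomial, hence surjective onto ℂ. So e^{g(z)} takes every value in {e^w : w ∈ ℂ} = ℂ ∖ {0}. Adding 3 shifts the range to ℂ ∖ {3}. f omits exactly 3.

Omitted value: 3.


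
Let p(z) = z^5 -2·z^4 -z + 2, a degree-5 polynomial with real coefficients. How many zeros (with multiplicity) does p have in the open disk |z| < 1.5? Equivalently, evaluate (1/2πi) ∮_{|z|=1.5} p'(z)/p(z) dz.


The zeros of p are: 1, -1, 2, (0 + 1i), (0 - 1i).
Their magnitudes are: 1, 1, 2, 1, 1.
Zeros with |z| < R = 1.5: 1, -1, (0 + 1i), (0 - 1i).
Count = 4.
By the argument principle, (1/2πi) ∮_{|z|=R} p'(z)/p(z) dz equals exactly this count.

Number of zeros inside |z| < 1.5: 4.


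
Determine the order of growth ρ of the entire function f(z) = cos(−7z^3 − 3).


Write cos(w) = (e^{iw} ± e^{−iw})/(2 or 2i), so |cos(w)| ≤ e^{|w|}. With w = −7z^3 − 3, |w| ≤ 7r^3 + 3 on |z|=r, giving M(r) ≤ e^{7r^3 + 3} and ρ ≤ 3. For the lower bound, choose z on |z|=r with -7z^3 purely imaginary of modulus 7r^3; then |cos(−7z^3 − 3)| grows like e^{7r^3}/2, so ρ ≥ 3. Hence ρ = 3.
Therefore ρ = 3.

Order ρ = 3.


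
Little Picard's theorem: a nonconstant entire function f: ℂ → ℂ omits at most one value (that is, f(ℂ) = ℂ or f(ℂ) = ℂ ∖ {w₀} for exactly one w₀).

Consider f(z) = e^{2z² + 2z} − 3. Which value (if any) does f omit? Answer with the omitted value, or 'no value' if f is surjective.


Little Picard bounds the complement of f(ℂ) to at most one point.
The exponent g(z) = 2z² + 2z is a nonconstant polynomial, hence surjective onto ℂ. So e^{g(z)} takes every value in {e^w : w ∈ ℂ} = ℂ ∖ {0}. Adding -3 shifts the range to ℂ ∖ {-3}. f omits exactly -3.

Omitted value: -3.


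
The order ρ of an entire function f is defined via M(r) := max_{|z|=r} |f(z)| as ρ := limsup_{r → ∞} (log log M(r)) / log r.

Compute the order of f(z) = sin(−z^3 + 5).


Write sin(w) = (e^{iw} ± e^{−iw})/(2 or 2i), so |sin(w)| ≤ e^{|w|}. With w = −z^3 + 5, |w| ≤ 1r^3 + 5 on |z|=r, giving M(r) ≤ e^{1r^3 + 5} and ρ ≤ 3. For the lower bound, choose z on |z|=r with -1z^3 purely imaginary of modulus 1r^3; then |sin(−z^3 + 5)| grows like e^{1r^3}/2, so ρ ≥ 3. Hence ρ = 3.
Therefore ρ = 3.

Order ρ = 3.


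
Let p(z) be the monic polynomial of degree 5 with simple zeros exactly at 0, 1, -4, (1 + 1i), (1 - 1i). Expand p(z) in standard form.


The polynomial is p(z) = ∏_{α ∈ S} (z − α), where S = {0, 1, -4, (1 + 1i), (1 - 1i)}.
Expanding the product yields: p(z) = z^5 + z^4 -8·z^3 + 14·z^2 -8·z.
Note conjugate pairs combine to real quadratics: (z − (1+1i))(z − (1−1i)) = z² − 2z + 2.
The resulting polynomial has degree 5 and real coefficients as required.

p(z) = z^5 + z^4 -8·z^3 + 14·z^2 -8·z.


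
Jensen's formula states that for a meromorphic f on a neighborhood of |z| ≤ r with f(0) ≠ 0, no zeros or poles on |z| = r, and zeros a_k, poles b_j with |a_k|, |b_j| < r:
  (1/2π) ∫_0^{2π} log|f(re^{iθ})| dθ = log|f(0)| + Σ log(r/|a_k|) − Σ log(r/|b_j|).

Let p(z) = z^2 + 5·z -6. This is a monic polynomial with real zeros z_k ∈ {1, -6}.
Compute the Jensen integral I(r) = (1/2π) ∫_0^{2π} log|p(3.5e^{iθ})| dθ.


Zeros: -6, 1; r = 3.5.
Inside |z| < r: 1. Outside (|z| ≥ r): -6.
p(0) = -6, so log|p(0)| = log(6) = 1.7918.
Apply Jensen: I(r) = log|p(0)| + Σ_k log(r/|z_k|), summed over zeros inside |z| < r.
  log(r/|z_k|) for z_k = 1: log(3.5/1) = 1.2528
  Outside zeros (-6) contribute nothing to the Jensen sum.
Sum over inside zeros: 1.2528.
I(r) = log|p(0)| + (inside sum) = 1.7918 + 1.2528 = 3.0445.
Note: since some zeros are outside |z| ≤ r, the simplified n·log(r) form does NOT apply — only the inside zeros contribute.

I(r) ≈ 3.0445.


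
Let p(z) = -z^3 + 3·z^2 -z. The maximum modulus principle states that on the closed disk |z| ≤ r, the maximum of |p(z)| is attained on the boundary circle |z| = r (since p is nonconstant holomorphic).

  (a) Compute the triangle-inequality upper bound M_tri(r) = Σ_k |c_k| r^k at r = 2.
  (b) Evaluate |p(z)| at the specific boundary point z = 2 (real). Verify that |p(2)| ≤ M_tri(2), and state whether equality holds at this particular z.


Coefficients: c_0 = 0, c_1 = -1, c_2 = 3, c_3 = -1. Radius r = 2.
Part (a). Triangle bound: M_tri(r) = Σ_k |c_k| r^k
  = |0|·2^0 + |-1|·2^1 + |3|·2^2 + |-1|·2^3
  = 0 + 2 + 12 + 8 = 22.
This bounds M(r) := max_{|z|=r} |p(z)| from above; equality holds iff all terms c_k z^k can be made to align in phase at a single z on |z|=r.
Part (b). At z = 2 (real, on the circle |z| = r):
  p(2) = (0)·2^0 + (-1)·2^1 + (3)·2^2 + (-1)·2^3 = 2.
  |p(2)| = 2.
Check: |p(2)| = 2 ≤ 22 = M_tri(2). ✓ Equality does not hold at z = 2 (the coefficients have mixed signs, so the terms do not all align in phase there).

M_tri(2) = 22; |p(2)| = 2; equality at z=2: no.


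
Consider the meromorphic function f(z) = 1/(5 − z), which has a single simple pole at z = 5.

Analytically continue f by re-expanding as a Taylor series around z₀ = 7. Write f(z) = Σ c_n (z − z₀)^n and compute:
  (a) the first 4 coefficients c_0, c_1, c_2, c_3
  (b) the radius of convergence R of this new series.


Let w = z − z₀, so z = z₀ + w.
Then 5 − z = 5 − (z₀ + w) = (5 − z₀) − w = -2 − w.
f(z) = 1/(-2 − w) = (1/(-2)) · 1/(1 − w/(-2)) = Σ_{n≥0} w^n / (-2)^(n+1).
So c_n = 1/(-2)^(n+1):
  c_0 = 1/(-2)^1 = -1/2.
  c_1 = 1/(-2)^2 = 1/4.
  c_2 = 1/(-2)^3 = -1/8.
  c_3 = 1/(-2)^4 = 1/16.
The series is valid for |w/d| < 1, i.e. |z − z₀| < |d|.
Radius of convergence: R = |5 − z₀| = |-2| = 2 (distance from z₀ to the singularity z = 5).

c_0 = -1/2, c_1 = 1/4, c_2 = -1/8, c_3 = 1/16; R = 2.


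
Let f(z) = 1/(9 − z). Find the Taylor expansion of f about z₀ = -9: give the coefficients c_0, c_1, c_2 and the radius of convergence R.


Let w = z − z₀, so z = z₀ + w.
Then 9 − z = 9 − (z₀ + w) = (9 − z₀) − w = 18 − w.
f(z) = 1/(18 − w) = (1/(18)) · 1/(1 − w/(18)) = Σ_{n≥0} w^n / (18)^(n+1).
So c_n = 1/(18)^(n+1):
  c_0 = 1/(18)^1 = 1/18.
  c_1 = 1/(18)^2 = 1/324.
  c_2 = 1/(18)^3 = 1/5832.
The series is valid for |w/d| < 1, i.e. |z − z₀| < |d|.
Radius of convergence: R = |9 − z₀| = |18| = 18 (distance from z₀ to the singularity z = 9).

c_0 = 1/18, c_1 = 1/324, c_2 = 1/5832; R = 18.


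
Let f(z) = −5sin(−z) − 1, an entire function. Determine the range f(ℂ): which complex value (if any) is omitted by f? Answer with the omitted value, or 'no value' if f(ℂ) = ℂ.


Little Picard bounds the complement of f(ℂ) to at most one point.
sin is entire and surjective onto ℂ: for every w ∈ ℂ, sin(ζ) = w has a solution ζ ∈ ℂ (e.g., via the complex inverse arcsin). With ζ = −z this gives z = ζ/(-1). Then -5·sin(−z) takes every value in -5·ℂ = ℂ, and adding -1 is a bijection of ℂ. So f is surjective and omits no value. (Note: only on the real line is sin bounded by [−1, 1].)

Omitted value: no value.


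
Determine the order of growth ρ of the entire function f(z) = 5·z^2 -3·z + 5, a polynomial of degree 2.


|f(z)| ≤ Σ|c_k|·r^k = O(r^2) as r → ∞. Polynomial growth is O(e^{r^ε}) for every ε > 0 (since r^2/e^{r^ε} → 0), so ρ ≤ ε for all ε > 0, i.e. ρ = 0. Every nonconstant polynomial has order 0.
Therefore ρ = 0.

Order ρ = 0.


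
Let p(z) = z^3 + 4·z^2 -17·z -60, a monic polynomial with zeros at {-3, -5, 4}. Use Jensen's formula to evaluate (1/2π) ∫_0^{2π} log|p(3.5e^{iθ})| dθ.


Zeros: -5, -3, 4; r = 3.5.
Inside |z| < r: -3. Outside (|z| ≥ r): -5, 4.
p(0) = -60, so log|p(0)| = log(60) = 4.0943.
Apply Jensen: I(r) = log|p(0)| + Σ_k log(r/|z_k|), summed over zeros inside |z| < r.
  log(r/|z_k|) for z_k = -3: log(3.5/3) = 0.1542
  Outside zeros (-5, 4) contribute nothing to the Jensen sum.
Sum over inside zeros: 0.1542.
I(r) = log|p(0)| + (inside sum) = 4.0943 + 0.1542 = 4.2485.
Note: since some zeros are outside |z| ≤ r, the simplified n·log(r) form does NOT apply — only the inside zeros contribute.

I(r) ≈ 4.2485.


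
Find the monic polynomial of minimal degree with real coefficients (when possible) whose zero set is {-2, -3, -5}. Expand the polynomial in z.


The polynomial is p(z) = ∏_{α ∈ S} (z − α), where S = {-2, -3, -5}.
Expanding the product yields: p(z) = z^3 + 10·z^2 + 31·z + 30.
The resulting polynomial has degree 3 and real coefficients as required.

p(z) = z^3 + 10·z^2 + 31·z + 30.


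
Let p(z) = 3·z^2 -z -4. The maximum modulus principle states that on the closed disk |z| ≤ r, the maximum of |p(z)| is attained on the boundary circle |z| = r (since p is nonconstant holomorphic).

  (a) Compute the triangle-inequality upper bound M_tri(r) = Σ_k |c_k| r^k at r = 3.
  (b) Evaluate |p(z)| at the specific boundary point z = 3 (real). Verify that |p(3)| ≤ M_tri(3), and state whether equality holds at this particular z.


Coefficients: c_0 = -4, c_1 = -1, c_2 = 3. Radius r = 3.
Part (a). Triangle bound: M_tri(r) = Σ_k |c_k| r^k
  = |-4|·3^0 + |-1|·3^1 + |3|·3^2
  = 4 + 3 + 27 = 34.
This bounds M(r) := max_{|z|=r} |p(z)| from above; equality holds iff all terms c_k z^k can be made to align in phase at a single z on |z|=r.
Part (b). At z = 3 (real, on the circle |z| = r):
  p(3) = (-4)·3^0 + (-1)·3^1 + (3)·3^2 = 20.
  |p(3)| = 20.
Check: |p(3)| = 20 ≤ 34 = M_tri(3). ✓ Equality does not hold at z = 3 (the coefficients have mixed signs, so the terms do not all align in phase there).

M_tri(3) = 34; |p(3)| = 20; equality at z=3: no.


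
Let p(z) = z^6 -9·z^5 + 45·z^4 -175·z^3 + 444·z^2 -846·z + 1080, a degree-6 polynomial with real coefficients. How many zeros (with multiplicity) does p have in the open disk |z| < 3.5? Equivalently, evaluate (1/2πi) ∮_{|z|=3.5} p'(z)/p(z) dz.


The zeros of p are: 3, (0 + 3i), (0 - 3i), (1 + 3i), (1 - 3i), 4.
Their magnitudes are: 3, 3, 3, 3.162, 3.162, 4.
Zeros with |z| < R = 3.5: 3, (0 + 3i), (0 - 3i), (1 + 3i), (1 - 3i).
Count = 5.
By the argument principle, (1/2πi) ∮_{|z|=R} p'(z)/p(z) dz equals exactly this count.

Number of zeros inside |z| < 3.5: 5.


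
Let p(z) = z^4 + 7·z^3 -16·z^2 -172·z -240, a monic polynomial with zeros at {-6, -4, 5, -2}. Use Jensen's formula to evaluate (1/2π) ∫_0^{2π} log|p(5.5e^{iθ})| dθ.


Zeros: -6, -4, -2, 5; r = 5.5.
Inside |z| < r: -4, -2, 5. Outside (|z| ≥ r): -6.
p(0) = -240, so log|p(0)| = log(240) = 5.4806.
Apply Jensen: I(r) = log|p(0)| + Σ_k log(r/|z_k|), summed over zeros inside |z| < r.
  log(r/|z_k|) for z_k = -4: log(5.5/4) = 0.3185
  log(r/|z_k|) for z_k = 5: log(5.5/5) = 0.0953
  log(r/|z_k|) for z_k = -2: log(5.5/2) = 1.0116
  Outside zeros (-6) contribute nothing to the Jensen sum.
Sum over inside zeros: 1.4254.
I(r) = log|p(0)| + (inside sum) = 5.4806 + 1.4254 = 6.9060.
Note: since some zeros are outside |z| ≤ r, the simplified n·log(r) form does NOT apply — only the inside zeros contribute.

I(r) ≈ 6.9060.


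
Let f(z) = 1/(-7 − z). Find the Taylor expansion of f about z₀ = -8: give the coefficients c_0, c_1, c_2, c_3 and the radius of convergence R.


Let w = z − z₀, so z = z₀ + w.
Then -7 − z = -7 − (z₀ + w) = (-7 − z₀) − w = 1 − w.
f(z) = 1/(1 − w) = (1/(1)) · 1/(1 − w/(1)) = Σ_{n≥0} w^n / (1)^(n+1).
So c_n = 1/(1)^(n+1):
  c_0 = 1/(1)^1 = 1.
  c_1 = 1/(1)^2 = 1.
  c_2 = 1/(1)^3 = 1.
  c_3 = 1/(1)^4 = 1.
The series is valid for |w/d| < 1, i.e. |z − z₀| < |d|.
Radius of convergence: R = |-7 − z₀| = |1| = 1 (distance from z₀ to the singularity z = -7).

c_0 = 1, c_1 = 1, c_2 = 1, c_3 = 1; R = 1.


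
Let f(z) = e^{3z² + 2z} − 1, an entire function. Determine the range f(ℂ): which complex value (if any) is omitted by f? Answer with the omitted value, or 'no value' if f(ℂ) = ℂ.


Little Picard bounds the complement of f(ℂ) to at most one point.
The exponent g(z) = 3z² + 2z is a nonconstant polynomial, hence surjective onto ℂ. So e^{g(z)} takes every value in {e^w : w ∈ ℂ} = ℂ ∖ {0}. Adding -1 shifts the range to ℂ ∖ {-1}. f omits exactly -1.

Omitted value: -1.


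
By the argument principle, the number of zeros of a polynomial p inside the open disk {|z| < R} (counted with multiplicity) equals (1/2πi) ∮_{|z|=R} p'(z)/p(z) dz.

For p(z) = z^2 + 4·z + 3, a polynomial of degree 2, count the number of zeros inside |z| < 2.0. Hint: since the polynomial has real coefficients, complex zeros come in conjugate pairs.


The zeros of p are: -3, -1.
Their magnitudes are: 3, 1.
Zeros with |z| < R = 2.0: -1.
Count = 1.
By the argument principle, (1/2πi) ∮_{|z|=R} p'(z)/p(z) dz equals exactly this count.

Number of zeros inside |z| < 2.0: 1.


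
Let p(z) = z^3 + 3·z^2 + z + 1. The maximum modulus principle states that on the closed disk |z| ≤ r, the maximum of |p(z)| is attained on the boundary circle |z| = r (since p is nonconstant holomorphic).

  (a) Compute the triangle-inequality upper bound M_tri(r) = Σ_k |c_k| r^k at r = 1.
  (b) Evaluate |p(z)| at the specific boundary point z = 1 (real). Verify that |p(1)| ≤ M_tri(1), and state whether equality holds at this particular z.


Coefficients: c_0 = 1, c_1 = 1, c_2 = 3, c_3 = 1. Radius r = 1.
Part (a). Triangle bound: M_tri(r) = Σ_k |c_k| r^k
  = |1|·1^0 + |1|·1^1 + |3|·1^2 + |1|·1^3
  = 1 + 1 + 3 + 1 = 6.
This bounds M(r) := max_{|z|=r} |p(z)| from above; equality holds iff all terms c_k z^k can be made to align in phase at a single z on |z|=r.
Part (b). At z = 1 (real, on the circle |z| = r):
  p(1) = (1)·1^0 + (1)·1^1 + (3)·1^2 + (1)·1^3 = 6.
  |p(1)| = 6.
Since all nonzero coefficients share the same sign, |p(1)| = 6 = M_tri(1); the triangle bound is attained at z = 1, so in fact M(r) = 6.

M_tri(1) = 6; |p(1)| = 6; equality at z=1: yes.


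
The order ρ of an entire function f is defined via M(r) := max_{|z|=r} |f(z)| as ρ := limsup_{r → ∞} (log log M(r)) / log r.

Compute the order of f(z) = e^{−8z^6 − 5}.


|e^{−8z^6 − 5}| = e^{Re(-8·z^6) + -5} ≤ e^{8|z|^6 + -5} = e^{8r^6 + -5} on |z| = r, so ρ ≤ 6. Choosing z on |z|=r so that -8·z^6 is real positive (always possible by picking arg z appropriately) gives |f(z)| = e^{8r^6 + -5}, matching the bound. The additive constant -5 does not affect log log M(r) ~ 6·log r. Hence ρ = 6.
Therefore ρ = 6.

Order ρ = 6.
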